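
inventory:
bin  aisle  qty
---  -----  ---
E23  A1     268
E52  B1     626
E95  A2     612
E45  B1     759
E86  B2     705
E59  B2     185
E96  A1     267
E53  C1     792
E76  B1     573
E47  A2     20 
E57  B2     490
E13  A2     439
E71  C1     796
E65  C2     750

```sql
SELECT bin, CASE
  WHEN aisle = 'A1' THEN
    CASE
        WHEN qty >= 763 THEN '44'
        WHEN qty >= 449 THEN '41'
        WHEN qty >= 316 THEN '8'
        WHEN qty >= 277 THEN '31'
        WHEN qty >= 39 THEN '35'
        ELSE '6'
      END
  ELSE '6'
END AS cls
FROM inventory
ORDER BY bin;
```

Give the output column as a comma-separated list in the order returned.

6, 35, 6, 6, 6, 6, 6, 6, 6, 6, 6, 6, 6, 35

bin=E13: aisle='A2' → outer ELSE → 6
bin=E23: aisle='A1' → inner[qty >= 39] → 35
bin=E45: aisle='B1' → outer ELSE → 6
bin=E47: aisle='A2' → outer ELSE → 6
bin=E52: aisle='B1' → outer ELSE → 6
bin=E53: aisle='C1' → outer ELSE → 6
bin=E57: aisle='B2' → outer ELSE → 6
bin=E59: aisle='B2' → outer ELSE → 6
bin=E65: aisle='C2' → outer ELSE → 6
bin=E71: aisle='C1' → outer ELSE → 6
bin=E76: aisle='B1' → outer ELSE → 6
bin=E86: aisle='B2' → outer ELSE → 6
bin=E95: aisle='A2' → outer ELSE → 6
bin=E96: aisle='A1' → inner[qty >= 39] → 35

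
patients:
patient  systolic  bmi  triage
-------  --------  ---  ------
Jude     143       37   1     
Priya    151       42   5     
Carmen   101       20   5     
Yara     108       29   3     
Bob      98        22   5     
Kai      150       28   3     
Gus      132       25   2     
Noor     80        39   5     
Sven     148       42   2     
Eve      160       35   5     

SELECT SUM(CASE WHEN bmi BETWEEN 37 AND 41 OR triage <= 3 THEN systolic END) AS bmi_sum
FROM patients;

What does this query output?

patient=Jude: ✓ → 143
patient=Priya: ✗
patient=Carmen: ✗
patient=Yara: ✓ → 108
patient=Bob: ✗
patient=Kai: ✓ → 150
patient=Gus: ✓ → 132
patient=Noor: ✓ → 80
patient=Sven: ✓ → 148
patient=Eve: ✗
bmi_sum = 143 + 108 + 150 + 132 + 80 + 148 = 761

761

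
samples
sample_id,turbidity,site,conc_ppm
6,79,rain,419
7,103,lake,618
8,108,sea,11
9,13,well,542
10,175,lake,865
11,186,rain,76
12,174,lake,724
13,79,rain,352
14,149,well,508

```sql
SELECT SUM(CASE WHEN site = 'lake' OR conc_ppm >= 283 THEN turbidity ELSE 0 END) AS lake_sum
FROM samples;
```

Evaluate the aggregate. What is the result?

sample_id=6: ✓ → 79
sample_id=7: ✓ → 103
sample_id=8: ✗
sample_id=9: ✓ → 13
sample_id=10: ✓ → 175
sample_id=11: ✗
sample_id=12: ✓ → 174
sample_id=13: ✓ → 79
sample_id=14: ✓ → 149
lake_sum = 79 + 103 + 13 + 175 + 174 + 79 + 149 = 772

772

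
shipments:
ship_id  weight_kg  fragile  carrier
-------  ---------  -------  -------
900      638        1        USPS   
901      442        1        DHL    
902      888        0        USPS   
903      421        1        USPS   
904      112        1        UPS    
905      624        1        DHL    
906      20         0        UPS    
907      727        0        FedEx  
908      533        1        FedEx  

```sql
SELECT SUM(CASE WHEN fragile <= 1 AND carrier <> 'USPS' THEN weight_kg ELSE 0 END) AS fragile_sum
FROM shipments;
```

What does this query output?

2458

ship_id=900: ✗
ship_id=901: ✓ → 442
ship_id=902: ✗
ship_id=903: ✗
ship_id=904: ✓ → 112
ship_id=905: ✓ → 624
ship_id=906: ✓ → 20
ship_id=907: ✓ → 727
ship_id=908: ✓ → 533
fragile_sum = 442 + 112 + 624 + 20 + 727 + 533 = 2458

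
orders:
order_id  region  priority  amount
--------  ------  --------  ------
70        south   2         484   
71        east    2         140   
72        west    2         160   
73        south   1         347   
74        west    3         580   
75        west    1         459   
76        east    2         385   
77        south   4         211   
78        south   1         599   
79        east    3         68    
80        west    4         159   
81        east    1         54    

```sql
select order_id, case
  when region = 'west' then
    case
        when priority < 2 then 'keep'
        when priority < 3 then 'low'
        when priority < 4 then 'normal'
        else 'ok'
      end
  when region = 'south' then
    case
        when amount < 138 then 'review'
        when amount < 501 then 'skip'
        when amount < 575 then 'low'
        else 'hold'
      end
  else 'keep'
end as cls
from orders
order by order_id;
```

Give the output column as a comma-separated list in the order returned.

order_id=70: region='south' → inner[amount < 501] → skip
order_id=71: region='east' → outer ELSE → keep
order_id=72: region='west' → inner[priority < 3] → low
order_id=73: region='south' → inner[amount < 501] → skip
order_id=74: region='west' → inner[priority < 4] → normal
order_id=75: region='west' → inner[priority < 2] → keep
order_id=76: region='east' → outer ELSE → keep
order_id=77: region='south' → inner[amount < 501] → skip
order_id=78: region='south' → inner[ELSE] → hold
order_id=79: region='east' → outer ELSE → keep
order_id=80: region='west' → inner[ELSE] → ok
order_id=81: region='east' → outer ELSE → keep

skip, keep, low, skip, normal, keep, keep, skip, hold, keep, ok, keep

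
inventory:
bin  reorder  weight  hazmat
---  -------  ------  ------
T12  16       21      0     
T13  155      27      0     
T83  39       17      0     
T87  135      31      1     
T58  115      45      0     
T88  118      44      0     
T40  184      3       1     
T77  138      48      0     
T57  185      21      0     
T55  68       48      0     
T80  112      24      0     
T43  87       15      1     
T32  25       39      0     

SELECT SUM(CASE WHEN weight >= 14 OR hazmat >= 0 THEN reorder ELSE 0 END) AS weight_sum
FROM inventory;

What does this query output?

bin=T12: ✓ → 16
bin=T13: ✓ → 155
bin=T83: ✓ → 39
bin=T87: ✓ → 135
bin=T58: ✓ → 115
bin=T88: ✓ → 118
bin=T40: ✓ → 184
bin=T77: ✓ → 138
bin=T57: ✓ → 185
bin=T55: ✓ → 68
bin=T80: ✓ → 112
bin=T43: ✓ → 87
bin=T32: ✓ → 25
weight_sum = 16 + 155 + 39 + 135 + 115 + 118 + 184 + 138 + 185 + 68 + 112 + 87 + 25 = 1377

1377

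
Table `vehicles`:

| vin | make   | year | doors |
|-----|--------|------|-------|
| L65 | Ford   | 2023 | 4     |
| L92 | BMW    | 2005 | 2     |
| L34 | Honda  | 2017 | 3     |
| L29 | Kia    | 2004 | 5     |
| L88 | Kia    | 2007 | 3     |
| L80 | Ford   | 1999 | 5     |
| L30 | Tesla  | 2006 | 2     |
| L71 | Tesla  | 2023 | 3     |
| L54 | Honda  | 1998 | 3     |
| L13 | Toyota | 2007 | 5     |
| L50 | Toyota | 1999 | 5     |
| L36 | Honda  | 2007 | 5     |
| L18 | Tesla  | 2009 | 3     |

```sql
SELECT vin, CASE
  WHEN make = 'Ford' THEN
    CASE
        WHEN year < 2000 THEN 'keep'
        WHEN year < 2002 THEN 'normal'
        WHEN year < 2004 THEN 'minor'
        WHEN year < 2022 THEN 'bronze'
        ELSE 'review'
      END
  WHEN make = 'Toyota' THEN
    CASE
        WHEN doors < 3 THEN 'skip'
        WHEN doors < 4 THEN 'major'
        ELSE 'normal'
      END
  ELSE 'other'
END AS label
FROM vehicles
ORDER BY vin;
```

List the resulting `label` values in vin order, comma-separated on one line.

normal, other, other, other, other, other, normal, other, review, other, keep, other, other

vin=L13: make='Toyota' → inner[ELSE] → normal
vin=L18: make='Tesla' → outer ELSE → other
vin=L29: make='Kia' → outer ELSE → other
vin=L30: make='Tesla' → outer ELSE → other
vin=L34: make='Honda' → outer ELSE → other
vin=L36: make='Honda' → outer ELSE → other
vin=L50: make='Toyota' → inner[ELSE] → normal
vin=L54: make='Honda' → outer ELSE → other
vin=L65: make='Ford' → inner[ELSE] → review
vin=L71: make='Tesla' → outer ELSE → other
vin=L80: make='Ford' → inner[year < 2000] → keep
vin=L88: make='Kia' → outer ELSE → other
vin=L92: make='BMW' → outer ELSE → other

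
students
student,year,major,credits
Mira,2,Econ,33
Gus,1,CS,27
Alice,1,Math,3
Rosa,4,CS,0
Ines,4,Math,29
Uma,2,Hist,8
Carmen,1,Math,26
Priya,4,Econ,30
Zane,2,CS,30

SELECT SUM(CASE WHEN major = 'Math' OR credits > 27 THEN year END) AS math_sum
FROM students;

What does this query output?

14

student=Mira: ✓ → 2
student=Gus: ✗
student=Alice: ✓ → 1
student=Rosa: ✗
student=Ines: ✓ → 4
student=Uma: ✗
student=Carmen: ✓ → 1
student=Priya: ✓ → 4
student=Zane: ✓ → 2
math_sum = 2 + 1 + 4 + 1 + 4 + 2 = 14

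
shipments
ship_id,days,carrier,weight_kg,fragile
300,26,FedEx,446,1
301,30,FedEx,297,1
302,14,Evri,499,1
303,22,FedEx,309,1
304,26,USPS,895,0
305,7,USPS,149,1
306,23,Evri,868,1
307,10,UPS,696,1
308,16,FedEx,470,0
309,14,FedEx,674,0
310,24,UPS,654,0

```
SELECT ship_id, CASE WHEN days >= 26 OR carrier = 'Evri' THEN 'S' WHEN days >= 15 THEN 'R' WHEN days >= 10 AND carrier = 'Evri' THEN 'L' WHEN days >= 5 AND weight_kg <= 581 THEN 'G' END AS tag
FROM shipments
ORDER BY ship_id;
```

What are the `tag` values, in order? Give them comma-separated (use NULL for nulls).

ship_id=300: days >= 26 OR carrier = 'Evri' → S
ship_id=301: days >= 26 OR carrier = 'Evri' → S
ship_id=302: days >= 26 OR carrier = 'Evri' → S
ship_id=303: days >= 15 → R
ship_id=304: days >= 26 OR carrier = 'Evri' → S
ship_id=305: days >= 5 AND weight_kg <= 581 → G
ship_id=306: days >= 26 OR carrier = 'Evri' → S
ship_id=307: (no match → NULL) → NULL
ship_id=308: days >= 15 → R
ship_id=309: (no match → NULL) → NULL
ship_id=310: days >= 15 → R

S, S, S, R, S, G, S, NULL, R, NULL, R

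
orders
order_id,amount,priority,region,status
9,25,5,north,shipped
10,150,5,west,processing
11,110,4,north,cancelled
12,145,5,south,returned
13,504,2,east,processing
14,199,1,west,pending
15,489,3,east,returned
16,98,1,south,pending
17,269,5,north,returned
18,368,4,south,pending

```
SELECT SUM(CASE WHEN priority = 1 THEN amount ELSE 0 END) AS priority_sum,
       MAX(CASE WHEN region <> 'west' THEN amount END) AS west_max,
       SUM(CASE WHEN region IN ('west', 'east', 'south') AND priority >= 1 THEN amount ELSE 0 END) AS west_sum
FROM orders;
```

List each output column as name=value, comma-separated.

priority_sum=297, west_max=504, west_sum=1953

[priority_sum: priority = 1]
order_id=9: ✗
order_id=10: ✗
order_id=11: ✗
order_id=12: ✗
order_id=13: ✗
order_id=14: ✓ → 199
order_id=15: ✗
order_id=16: ✓ → 98
order_id=17: ✗
order_id=18: ✗
priority_sum = 199 + 98 = 297
—
[west_max: region <> 'west']
order_id=9: ✓ → 25
order_id=10: ✗
order_id=11: ✓ → 110
order_id=12: ✓ → 145
order_id=13: ✓ → 504
order_id=14: ✗
order_id=15: ✓ → 489
order_id=16: ✓ → 98
order_id=17: ✓ → 269
order_id=18: ✓ → 368
west_max = MAX(25, 110, 145, 504, 489, 98, 269, 368) = 504
—
[west_sum: region IN ('west', 'east', 'south') AND priority >= 1]
order_id=9: ✗
order_id=10: ✓ → 150
order_id=11: ✗
order_id=12: ✓ → 145
order_id=13: ✓ → 504
order_id=14: ✓ → 199
order_id=15: ✓ → 489
order_id=16: ✓ → 98
order_id=17: ✗
order_id=18: ✓ → 368
west_sum = 150 + 145 + 504 + 199 + 489 + 98 + 368 = 1953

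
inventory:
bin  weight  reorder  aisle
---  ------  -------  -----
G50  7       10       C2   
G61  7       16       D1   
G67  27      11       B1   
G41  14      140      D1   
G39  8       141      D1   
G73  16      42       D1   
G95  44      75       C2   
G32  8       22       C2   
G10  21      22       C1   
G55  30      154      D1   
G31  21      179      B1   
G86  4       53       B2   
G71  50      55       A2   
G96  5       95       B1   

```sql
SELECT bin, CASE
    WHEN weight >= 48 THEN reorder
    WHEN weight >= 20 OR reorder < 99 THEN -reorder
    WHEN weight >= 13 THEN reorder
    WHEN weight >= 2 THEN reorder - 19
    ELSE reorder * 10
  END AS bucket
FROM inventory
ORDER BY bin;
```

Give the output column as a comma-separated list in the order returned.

bin=G10: weight >= 20 OR reorder < 99 → -22
bin=G31: weight >= 20 OR reorder < 99 → -179
bin=G32: weight >= 20 OR reorder < 99 → -22
bin=G39: weight >= 2 → 122
bin=G41: weight >= 13 → 140
bin=G50: weight >= 20 OR reorder < 99 → -10
bin=G55: weight >= 20 OR reorder < 99 → -154
bin=G61: weight >= 20 OR reorder < 99 → -16
bin=G67: weight >= 20 OR reorder < 99 → -11
bin=G71: weight >= 48 → 55
bin=G73: weight >= 20 OR reorder < 99 → -42
bin=G86: weight >= 20 OR reorder < 99 → -53
bin=G95: weight >= 20 OR reorder < 99 → -75
bin=G96: weight >= 20 OR reorder < 99 → -95

-22, -179, -22, 122, 140, -10, -154, -16, -11, 55, -42, -53, -75, -95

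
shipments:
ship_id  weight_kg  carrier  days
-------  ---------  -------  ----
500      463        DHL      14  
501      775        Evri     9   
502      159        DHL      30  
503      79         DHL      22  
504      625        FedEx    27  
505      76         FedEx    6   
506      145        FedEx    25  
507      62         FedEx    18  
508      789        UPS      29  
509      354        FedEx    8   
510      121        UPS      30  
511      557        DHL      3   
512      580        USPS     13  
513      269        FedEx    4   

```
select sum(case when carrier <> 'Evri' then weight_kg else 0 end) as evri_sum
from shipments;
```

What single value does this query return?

4279

ship_id=500: ✓ → 463
ship_id=501: ✗
ship_id=502: ✓ → 159
ship_id=503: ✓ → 79
ship_id=504: ✓ → 625
ship_id=505: ✓ → 76
ship_id=506: ✓ → 145
ship_id=507: ✓ → 62
ship_id=508: ✓ → 789
ship_id=509: ✓ → 354
ship_id=510: ✓ → 121
ship_id=511: ✓ → 557
ship_id=512: ✓ → 580
ship_id=513: ✓ → 269
evri_sum = 463 + 159 + 79 + 625 + 76 + 145 + 62 + 789 + 354 + 121 + 557 + 580 + 269 = 4279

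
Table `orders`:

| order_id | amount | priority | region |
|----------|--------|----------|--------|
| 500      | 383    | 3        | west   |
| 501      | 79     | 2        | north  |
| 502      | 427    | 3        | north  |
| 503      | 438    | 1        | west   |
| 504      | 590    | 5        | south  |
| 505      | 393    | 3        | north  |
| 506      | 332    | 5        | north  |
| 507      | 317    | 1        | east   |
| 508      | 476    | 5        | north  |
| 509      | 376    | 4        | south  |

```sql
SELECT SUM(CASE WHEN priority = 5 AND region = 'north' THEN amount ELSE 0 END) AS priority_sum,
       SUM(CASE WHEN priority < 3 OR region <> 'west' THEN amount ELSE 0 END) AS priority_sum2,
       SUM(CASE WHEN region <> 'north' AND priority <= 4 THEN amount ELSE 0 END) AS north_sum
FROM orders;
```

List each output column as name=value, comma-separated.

[priority_sum: priority = 5 AND region = 'north']
order_id=500: ✗
order_id=501: ✗
order_id=502: ✗
order_id=503: ✗
order_id=504: ✗
order_id=505: ✗
order_id=506: ✓ → 332
order_id=507: ✗
order_id=508: ✓ → 476
order_id=509: ✗
priority_sum = 332 + 476 = 808
—
[priority_sum2: priority < 3 OR region <> 'west']
order_id=500: ✗
order_id=501: ✓ → 79
order_id=502: ✓ → 427
order_id=503: ✓ → 438
order_id=504: ✓ → 590
order_id=505: ✓ → 393
order_id=506: ✓ → 332
order_id=507: ✓ → 317
order_id=508: ✓ → 476
order_id=509: ✓ → 376
priority_sum2 = 79 + 427 + 438 + 590 + 393 + 332 + 317 + 476 + 376 = 3428
—
[north_sum: region <> 'north' AND priority <= 4]
order_id=500: ✓ → 383
order_id=501: ✗
order_id=502: ✗
order_id=503: ✓ → 438
order_id=504: ✗
order_id=505: ✗
order_id=506: ✗
order_id=507: ✓ → 317
order_id=508: ✗
order_id=509: ✓ → 376
north_sum = 383 + 438 + 317 + 376 = 1514

priority_sum=808, priority_sum2=3428, north_sum=1514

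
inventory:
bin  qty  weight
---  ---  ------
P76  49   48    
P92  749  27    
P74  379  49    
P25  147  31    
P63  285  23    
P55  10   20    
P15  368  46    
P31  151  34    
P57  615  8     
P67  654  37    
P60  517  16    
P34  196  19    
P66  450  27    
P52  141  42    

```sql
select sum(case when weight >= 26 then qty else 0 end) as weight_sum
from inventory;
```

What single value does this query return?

3088

bin=P76: ✓ → 49
bin=P92: ✓ → 749
bin=P74: ✓ → 379
bin=P25: ✓ → 147
bin=P63: ✗
bin=P55: ✗
bin=P15: ✓ → 368
bin=P31: ✓ → 151
bin=P57: ✗
bin=P67: ✓ → 654
bin=P60: ✗
bin=P34: ✗
bin=P66: ✓ → 450
bin=P52: ✓ → 141
weight_sum = 49 + 749 + 379 + 147 + 368 + 151 + 654 + 450 + 141 = 3088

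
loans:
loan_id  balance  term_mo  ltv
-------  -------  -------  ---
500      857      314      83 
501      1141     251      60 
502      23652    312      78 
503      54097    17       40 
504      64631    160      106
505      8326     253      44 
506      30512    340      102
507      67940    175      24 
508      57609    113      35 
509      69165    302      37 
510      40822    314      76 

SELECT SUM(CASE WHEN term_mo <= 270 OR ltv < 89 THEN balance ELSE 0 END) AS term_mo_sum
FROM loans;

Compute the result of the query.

loan_id=500: ✓ → 857
loan_id=501: ✓ → 1141
loan_id=502: ✓ → 23652
loan_id=503: ✓ → 54097
loan_id=504: ✓ → 64631
loan_id=505: ✓ → 8326
loan_id=506: ✗
loan_id=507: ✓ → 67940
loan_id=508: ✓ → 57609
loan_id=509: ✓ → 69165
loan_id=510: ✓ → 40822
term_mo_sum = 857 + 1141 + 23652 + 54097 + 64631 + 8326 + 67940 + 57609 + 69165 + 40822 = 388240

388240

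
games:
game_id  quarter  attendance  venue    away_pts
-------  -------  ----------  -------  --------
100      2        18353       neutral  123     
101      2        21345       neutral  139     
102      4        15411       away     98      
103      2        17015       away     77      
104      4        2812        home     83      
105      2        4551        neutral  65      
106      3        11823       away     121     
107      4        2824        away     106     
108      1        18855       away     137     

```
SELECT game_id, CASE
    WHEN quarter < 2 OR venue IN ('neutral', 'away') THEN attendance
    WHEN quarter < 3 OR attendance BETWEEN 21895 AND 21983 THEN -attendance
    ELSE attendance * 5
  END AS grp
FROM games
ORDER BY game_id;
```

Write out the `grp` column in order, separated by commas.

18353, 21345, 15411, 17015, 14060, 4551, 11823, 2824, 18855

game_id=100: quarter < 2 OR venue IN ('neutral', 'away') → 18353
game_id=101: quarter < 2 OR venue IN ('neutral', 'away') → 21345
game_id=102: quarter < 2 OR venue IN ('neutral', 'away') → 15411
game_id=103: quarter < 2 OR venue IN ('neutral', 'away') → 17015
game_id=104: ELSE → 14060
game_id=105: quarter < 2 OR venue IN ('neutral', 'away') → 4551
game_id=106: quarter < 2 OR venue IN ('neutral', 'away') → 11823
game_id=107: quarter < 2 OR venue IN ('neutral', 'away') → 2824
game_id=108: quarter < 2 OR venue IN ('neutral', 'away') → 18855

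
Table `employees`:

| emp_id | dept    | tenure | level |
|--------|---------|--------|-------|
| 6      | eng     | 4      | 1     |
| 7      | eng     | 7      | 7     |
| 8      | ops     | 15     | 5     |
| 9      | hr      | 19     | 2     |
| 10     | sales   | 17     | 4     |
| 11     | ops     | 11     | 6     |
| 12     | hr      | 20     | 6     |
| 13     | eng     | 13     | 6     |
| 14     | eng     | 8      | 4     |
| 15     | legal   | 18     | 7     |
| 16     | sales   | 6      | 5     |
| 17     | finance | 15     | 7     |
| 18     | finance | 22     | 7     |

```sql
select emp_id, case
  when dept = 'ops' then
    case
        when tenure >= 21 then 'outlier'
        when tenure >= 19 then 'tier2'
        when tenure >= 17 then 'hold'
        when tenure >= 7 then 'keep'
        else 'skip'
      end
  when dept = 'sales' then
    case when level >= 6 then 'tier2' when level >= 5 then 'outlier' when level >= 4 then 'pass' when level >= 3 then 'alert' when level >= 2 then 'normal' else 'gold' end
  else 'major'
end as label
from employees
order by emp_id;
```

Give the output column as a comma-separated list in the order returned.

emp_id=6: dept='eng' → outer ELSE → major
emp_id=7: dept='eng' → outer ELSE → major
emp_id=8: dept='ops' → inner[tenure >= 7] → keep
emp_id=9: dept='hr' → outer ELSE → major
emp_id=10: dept='sales' → inner[level >= 4] → pass
emp_id=11: dept='ops' → inner[tenure >= 7] → keep
emp_id=12: dept='hr' → outer ELSE → major
emp_id=13: dept='eng' → outer ELSE → major
emp_id=14: dept='eng' → outer ELSE → major
emp_id=15: dept='legal' → outer ELSE → major
emp_id=16: dept='sales' → inner[level >= 5] → outlier
emp_id=17: dept='finance' → outer ELSE → major
emp_id=18: dept='finance' → outer ELSE → major

major, major, keep, major, pass, keep, major, major, major, major, outlier, major, major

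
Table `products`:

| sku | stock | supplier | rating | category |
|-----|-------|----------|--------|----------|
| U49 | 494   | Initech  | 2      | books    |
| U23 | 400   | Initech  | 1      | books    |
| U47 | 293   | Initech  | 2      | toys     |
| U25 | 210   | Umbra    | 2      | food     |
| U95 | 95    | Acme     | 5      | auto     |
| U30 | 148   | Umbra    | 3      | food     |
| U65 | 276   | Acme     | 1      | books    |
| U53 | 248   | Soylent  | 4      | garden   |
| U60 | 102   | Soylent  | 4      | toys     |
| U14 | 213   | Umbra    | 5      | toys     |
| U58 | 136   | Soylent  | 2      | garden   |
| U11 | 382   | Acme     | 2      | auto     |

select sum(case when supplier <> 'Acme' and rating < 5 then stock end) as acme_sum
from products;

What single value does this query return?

2031

sku=U49: ✓ → 494
sku=U23: ✓ → 400
sku=U47: ✓ → 293
sku=U25: ✓ → 210
sku=U95: ✗
sku=U30: ✓ → 148
sku=U65: ✗
sku=U53: ✓ → 248
sku=U60: ✓ → 102
sku=U14: ✗
sku=U58: ✓ → 136
sku=U11: ✗
acme_sum = 494 + 400 + 293 + 210 + 148 + 248 + 102 + 136 = 2031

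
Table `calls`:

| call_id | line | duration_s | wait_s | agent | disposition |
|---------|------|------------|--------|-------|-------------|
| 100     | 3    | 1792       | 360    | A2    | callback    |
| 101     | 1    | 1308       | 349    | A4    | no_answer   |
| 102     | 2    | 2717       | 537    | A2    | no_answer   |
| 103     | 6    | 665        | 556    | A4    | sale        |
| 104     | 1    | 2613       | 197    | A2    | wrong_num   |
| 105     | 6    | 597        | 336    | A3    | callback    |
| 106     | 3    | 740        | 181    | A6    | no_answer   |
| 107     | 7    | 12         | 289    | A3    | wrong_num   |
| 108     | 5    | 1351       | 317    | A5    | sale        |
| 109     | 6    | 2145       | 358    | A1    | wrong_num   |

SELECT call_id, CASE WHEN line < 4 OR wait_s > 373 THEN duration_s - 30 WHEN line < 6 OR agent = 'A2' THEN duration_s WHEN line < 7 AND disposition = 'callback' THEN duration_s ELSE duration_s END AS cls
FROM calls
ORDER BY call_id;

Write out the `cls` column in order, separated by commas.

1762, 1278, 2687, 635, 2583, 597, 710, 12, 1351, 2145

call_id=100: line < 4 OR wait_s > 373 → 1762
call_id=101: line < 4 OR wait_s > 373 → 1278
call_id=102: line < 4 OR wait_s > 373 → 2687
call_id=103: line < 4 OR wait_s > 373 → 635
call_id=104: line < 4 OR wait_s > 373 → 2583
call_id=105: line < 7 AND disposition = 'callback' → 597
call_id=106: line < 4 OR wait_s > 373 → 710
call_id=107: ELSE → 12
call_id=108: line < 6 OR agent = 'A2' → 1351
call_id=109: ELSE → 2145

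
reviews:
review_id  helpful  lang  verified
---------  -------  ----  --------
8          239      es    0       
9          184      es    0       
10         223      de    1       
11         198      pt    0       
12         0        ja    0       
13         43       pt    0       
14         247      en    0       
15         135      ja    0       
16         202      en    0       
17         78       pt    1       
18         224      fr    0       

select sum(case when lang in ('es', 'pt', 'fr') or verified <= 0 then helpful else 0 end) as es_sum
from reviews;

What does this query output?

review_id=8: ✓ → 239
review_id=9: ✓ → 184
review_id=10: ✗
review_id=11: ✓ → 198
review_id=12: ✓ → 0
review_id=13: ✓ → 43
review_id=14: ✓ → 247
review_id=15: ✓ → 135
review_id=16: ✓ → 202
review_id=17: ✓ → 78
review_id=18: ✓ → 224
es_sum = 239 + 184 + 198 + 43 + 247 + 135 + 202 + 78 + 224 = 1550

1550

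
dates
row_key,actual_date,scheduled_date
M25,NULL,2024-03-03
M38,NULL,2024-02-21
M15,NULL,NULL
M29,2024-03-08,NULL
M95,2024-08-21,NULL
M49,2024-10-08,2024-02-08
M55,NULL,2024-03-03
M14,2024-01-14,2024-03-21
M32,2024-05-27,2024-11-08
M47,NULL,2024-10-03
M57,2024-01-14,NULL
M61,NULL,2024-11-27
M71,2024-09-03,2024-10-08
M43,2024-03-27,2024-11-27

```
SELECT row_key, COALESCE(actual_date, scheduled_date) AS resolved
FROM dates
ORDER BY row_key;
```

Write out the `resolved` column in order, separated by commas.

2024-01-14, NULL, 2024-03-03, 2024-03-08, 2024-05-27, 2024-02-21, 2024-03-27, 2024-10-03, 2024-10-08, 2024-03-03, 2024-01-14, 2024-11-27, 2024-09-03, 2024-08-21

row_key=M14: actual_date=2024-01-14 → 2024-01-14
row_key=M15: actual_date=NULL, scheduled_date=NULL (all NULL) → NULL
row_key=M25: actual_date=NULL, scheduled_date=2024-03-03 → 2024-03-03
row_key=M29: actual_date=2024-03-08 → 2024-03-08
row_key=M32: actual_date=2024-05-27 → 2024-05-27
row_key=M38: actual_date=NULL, scheduled_date=2024-02-21 → 2024-02-21
row_key=M43: actual_date=2024-03-27 → 2024-03-27
row_key=M47: actual_date=NULL, scheduled_date=2024-10-03 → 2024-10-03
row_key=M49: actual_date=2024-10-08 → 2024-10-08
row_key=M55: actual_date=NULL, scheduled_date=2024-03-03 → 2024-03-03
row_key=M57: actual_date=2024-01-14 → 2024-01-14
row_key=M61: actual_date=NULL, scheduled_date=2024-11-27 → 2024-11-27
row_key=M71: actual_date=2024-09-03 → 2024-09-03
row_key=M95: actual_date=2024-08-21 → 2024-08-21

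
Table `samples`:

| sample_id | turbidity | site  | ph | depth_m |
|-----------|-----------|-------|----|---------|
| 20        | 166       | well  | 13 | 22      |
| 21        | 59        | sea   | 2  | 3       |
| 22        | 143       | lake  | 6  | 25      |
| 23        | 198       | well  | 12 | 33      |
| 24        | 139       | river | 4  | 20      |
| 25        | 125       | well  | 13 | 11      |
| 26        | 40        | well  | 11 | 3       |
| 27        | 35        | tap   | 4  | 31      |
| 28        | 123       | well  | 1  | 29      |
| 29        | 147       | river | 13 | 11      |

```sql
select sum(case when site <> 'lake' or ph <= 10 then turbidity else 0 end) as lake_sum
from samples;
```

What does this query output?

sample_id=20: ✓ → 166
sample_id=21: ✓ → 59
sample_id=22: ✓ → 143
sample_id=23: ✓ → 198
sample_id=24: ✓ → 139
sample_id=25: ✓ → 125
sample_id=26: ✓ → 40
sample_id=27: ✓ → 35
sample_id=28: ✓ → 123
sample_id=29: ✓ → 147
lake_sum = 166 + 59 + 143 + 198 + 139 + 125 + 40 + 35 + 123 + 147 = 1175

1175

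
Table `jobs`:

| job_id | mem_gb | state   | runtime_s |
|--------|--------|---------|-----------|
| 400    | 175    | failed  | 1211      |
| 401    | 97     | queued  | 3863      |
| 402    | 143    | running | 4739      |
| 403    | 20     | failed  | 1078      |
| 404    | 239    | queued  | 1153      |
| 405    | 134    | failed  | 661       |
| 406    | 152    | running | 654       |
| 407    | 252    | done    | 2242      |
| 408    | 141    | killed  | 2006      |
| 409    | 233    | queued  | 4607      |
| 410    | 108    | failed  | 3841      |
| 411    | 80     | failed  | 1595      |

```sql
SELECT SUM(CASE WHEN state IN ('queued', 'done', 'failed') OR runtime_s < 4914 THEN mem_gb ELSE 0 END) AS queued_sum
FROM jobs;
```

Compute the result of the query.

job_id=400: ✓ → 175
job_id=401: ✓ → 97
job_id=402: ✓ → 143
job_id=403: ✓ → 20
job_id=404: ✓ → 239
job_id=405: ✓ → 134
job_id=406: ✓ → 152
job_id=407: ✓ → 252
job_id=408: ✓ → 141
job_id=409: ✓ → 233
job_id=410: ✓ → 108
job_id=411: ✓ → 80
queued_sum = 175 + 97 + 143 + 20 + 239 + 134 + 152 + 252 + 141 + 233 + 108 + 80 = 1774

1774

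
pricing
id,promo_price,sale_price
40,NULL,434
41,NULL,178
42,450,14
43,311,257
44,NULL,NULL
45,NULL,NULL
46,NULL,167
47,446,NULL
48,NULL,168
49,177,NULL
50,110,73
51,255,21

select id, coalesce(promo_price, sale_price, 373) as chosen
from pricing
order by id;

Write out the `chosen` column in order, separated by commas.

434, 178, 450, 311, 373, 373, 167, 446, 168, 177, 110, 255

id=40: promo_price=NULL, sale_price=434 → 434
id=41: promo_price=NULL, sale_price=178 → 178
id=42: promo_price=450 → 450
id=43: promo_price=311 → 311
id=44: promo_price=NULL, sale_price=NULL, → literal 373 → 373
id=45: promo_price=NULL, sale_price=NULL, → literal 373 → 373
id=46: promo_price=NULL, sale_price=167 → 167
id=47: promo_price=446 → 446
id=48: promo_price=NULL, sale_price=168 → 168
id=49: promo_price=177 → 177
id=50: promo_price=110 → 110
id=51: promo_price=255 → 255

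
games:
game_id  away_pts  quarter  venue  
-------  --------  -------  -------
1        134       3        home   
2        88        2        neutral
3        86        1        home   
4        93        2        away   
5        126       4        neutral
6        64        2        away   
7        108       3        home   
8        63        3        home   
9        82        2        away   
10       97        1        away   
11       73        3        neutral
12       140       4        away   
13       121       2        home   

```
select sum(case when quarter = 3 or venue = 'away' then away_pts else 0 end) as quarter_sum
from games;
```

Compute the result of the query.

854

game_id=1: ✓ → 134
game_id=2: ✗
game_id=3: ✗
game_id=4: ✓ → 93
game_id=5: ✗
game_id=6: ✓ → 64
game_id=7: ✓ → 108
game_id=8: ✓ → 63
game_id=9: ✓ → 82
game_id=10: ✓ → 97
game_id=11: ✓ → 73
game_id=12: ✓ → 140
game_id=13: ✗
quarter_sum = 134 + 93 + 64 + 108 + 63 + 82 + 97 + 73 + 140 = 854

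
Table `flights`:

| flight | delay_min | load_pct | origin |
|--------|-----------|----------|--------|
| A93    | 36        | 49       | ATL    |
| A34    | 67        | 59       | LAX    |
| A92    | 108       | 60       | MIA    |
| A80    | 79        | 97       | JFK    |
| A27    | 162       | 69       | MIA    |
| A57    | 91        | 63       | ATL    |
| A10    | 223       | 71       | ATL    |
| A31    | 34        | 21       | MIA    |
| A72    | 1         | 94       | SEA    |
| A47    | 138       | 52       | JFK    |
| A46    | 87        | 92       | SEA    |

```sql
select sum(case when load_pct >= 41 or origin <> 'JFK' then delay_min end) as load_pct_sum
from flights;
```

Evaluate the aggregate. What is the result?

1026

flight=A93: ✓ → 36
flight=A34: ✓ → 67
flight=A92: ✓ → 108
flight=A80: ✓ → 79
flight=A27: ✓ → 162
flight=A57: ✓ → 91
flight=A10: ✓ → 223
flight=A31: ✓ → 34
flight=A72: ✓ → 1
flight=A47: ✓ → 138
flight=A46: ✓ → 87
load_pct_sum = 36 + 67 + 108 + 79 + 162 + 91 + 223 + 34 + 1 + 138 + 87 = 1026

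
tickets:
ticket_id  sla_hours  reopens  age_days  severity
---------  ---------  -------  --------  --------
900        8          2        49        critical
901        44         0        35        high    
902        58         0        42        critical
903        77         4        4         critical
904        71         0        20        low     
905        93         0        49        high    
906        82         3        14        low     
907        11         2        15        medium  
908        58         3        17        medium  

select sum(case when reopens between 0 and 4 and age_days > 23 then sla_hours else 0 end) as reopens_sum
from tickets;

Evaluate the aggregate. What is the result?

ticket_id=900: ✓ → 8
ticket_id=901: ✓ → 44
ticket_id=902: ✓ → 58
ticket_id=903: ✗
ticket_id=904: ✗
ticket_id=905: ✓ → 93
ticket_id=906: ✗
ticket_id=907: ✗
ticket_id=908: ✗
reopens_sum = 8 + 44 + 58 + 93 = 203

203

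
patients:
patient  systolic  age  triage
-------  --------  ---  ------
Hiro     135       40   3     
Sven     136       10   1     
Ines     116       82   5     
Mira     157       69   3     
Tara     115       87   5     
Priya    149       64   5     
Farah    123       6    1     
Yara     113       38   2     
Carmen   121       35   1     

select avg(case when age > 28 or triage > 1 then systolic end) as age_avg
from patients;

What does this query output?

129.4285714286

patient=Hiro: ✓ → 135
patient=Sven: ✗
patient=Ines: ✓ → 116
patient=Mira: ✓ → 157
patient=Tara: ✓ → 115
patient=Priya: ✓ → 149
patient=Farah: ✗
patient=Yara: ✓ → 113
patient=Carmen: ✓ → 121
age_avg = (135 + 116 + 157 + 115 + 149 + 113 + 121) / 7 = 129.4285714286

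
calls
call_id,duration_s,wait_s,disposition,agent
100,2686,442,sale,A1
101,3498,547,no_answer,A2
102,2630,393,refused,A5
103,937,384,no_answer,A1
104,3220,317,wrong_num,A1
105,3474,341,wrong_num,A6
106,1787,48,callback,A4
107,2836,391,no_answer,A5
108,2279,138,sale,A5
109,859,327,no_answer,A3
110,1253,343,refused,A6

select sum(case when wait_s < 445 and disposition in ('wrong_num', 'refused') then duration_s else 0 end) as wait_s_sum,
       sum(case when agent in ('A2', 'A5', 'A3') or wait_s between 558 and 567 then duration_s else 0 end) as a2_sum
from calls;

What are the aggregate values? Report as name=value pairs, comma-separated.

wait_s_sum=10577, a2_sum=12102

[wait_s_sum: wait_s < 445 and disposition in ('wrong_num', 'refused')]
call_id=100: ✗
call_id=101: ✗
call_id=102: ✓ → 2630
call_id=103: ✗
call_id=104: ✓ → 3220
call_id=105: ✓ → 3474
call_id=106: ✗
call_id=107: ✗
call_id=108: ✗
call_id=109: ✗
call_id=110: ✓ → 1253
wait_s_sum = 2630 + 3220 + 3474 + 1253 = 10577
—
[a2_sum: agent in ('A2', 'A5', 'A3') or wait_s between 558 and 567]
call_id=100: ✗
call_id=101: ✓ → 3498
call_id=102: ✓ → 2630
call_id=103: ✗
call_id=104: ✗
call_id=105: ✗
call_id=106: ✗
call_id=107: ✓ → 2836
call_id=108: ✓ → 2279
call_id=109: ✓ → 859
call_id=110: ✗
a2_sum = 3498 + 2630 + 2836 + 2279 + 859 = 12102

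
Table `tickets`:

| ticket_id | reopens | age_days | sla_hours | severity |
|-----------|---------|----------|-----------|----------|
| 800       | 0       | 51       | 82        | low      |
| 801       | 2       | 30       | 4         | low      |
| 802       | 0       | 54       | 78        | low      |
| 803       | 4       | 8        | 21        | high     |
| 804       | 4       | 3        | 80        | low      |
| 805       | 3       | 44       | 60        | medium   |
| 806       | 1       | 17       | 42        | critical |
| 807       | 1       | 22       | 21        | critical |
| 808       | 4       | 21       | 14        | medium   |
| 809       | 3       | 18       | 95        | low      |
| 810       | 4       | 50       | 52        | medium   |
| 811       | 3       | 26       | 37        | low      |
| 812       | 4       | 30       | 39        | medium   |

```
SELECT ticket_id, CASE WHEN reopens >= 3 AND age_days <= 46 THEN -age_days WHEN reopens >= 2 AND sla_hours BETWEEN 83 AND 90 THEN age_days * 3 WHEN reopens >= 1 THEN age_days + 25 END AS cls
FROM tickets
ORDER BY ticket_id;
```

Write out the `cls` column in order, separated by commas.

ticket_id=800: (no match → NULL) → NULL
ticket_id=801: reopens >= 1 → 55
ticket_id=802: (no match → NULL) → NULL
ticket_id=803: reopens >= 3 AND age_days <= 46 → -8
ticket_id=804: reopens >= 3 AND age_days <= 46 → -3
ticket_id=805: reopens >= 3 AND age_days <= 46 → -44
ticket_id=806: reopens >= 1 → 42
ticket_id=807: reopens >= 1 → 47
ticket_id=808: reopens >= 3 AND age_days <= 46 → -21
ticket_id=809: reopens >= 3 AND age_days <= 46 → -18
ticket_id=810: reopens >= 1 → 75
ticket_id=811: reopens >= 3 AND age_days <= 46 → -26
ticket_id=812: reopens >= 3 AND age_days <= 46 → -30

NULL, 55, NULL, -8, -3, -44, 42, 47, -21, -18, 75, -26, -30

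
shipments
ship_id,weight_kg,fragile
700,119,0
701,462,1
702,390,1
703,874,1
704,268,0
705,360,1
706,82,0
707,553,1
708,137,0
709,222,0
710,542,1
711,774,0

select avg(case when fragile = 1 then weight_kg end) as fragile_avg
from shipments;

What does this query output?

ship_id=700: ✗
ship_id=701: ✓ → 462
ship_id=702: ✓ → 390
ship_id=703: ✓ → 874
ship_id=704: ✗
ship_id=705: ✓ → 360
ship_id=706: ✗
ship_id=707: ✓ → 553
ship_id=708: ✗
ship_id=709: ✗
ship_id=710: ✓ → 542
ship_id=711: ✗
fragile_avg = (462 + 390 + 874 + 360 + 553 + 542) / 6 = 530.1666666667

530.1666666667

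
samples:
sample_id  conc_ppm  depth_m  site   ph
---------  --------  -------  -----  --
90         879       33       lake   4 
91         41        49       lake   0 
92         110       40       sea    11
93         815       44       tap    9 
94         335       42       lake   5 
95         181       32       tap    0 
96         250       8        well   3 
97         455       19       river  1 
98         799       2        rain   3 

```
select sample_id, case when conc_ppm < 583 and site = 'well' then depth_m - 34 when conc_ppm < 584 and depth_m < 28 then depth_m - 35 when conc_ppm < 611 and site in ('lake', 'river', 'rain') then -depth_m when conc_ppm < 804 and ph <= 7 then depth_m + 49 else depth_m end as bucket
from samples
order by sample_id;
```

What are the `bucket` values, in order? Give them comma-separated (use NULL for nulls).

sample_id=90: ELSE → 33
sample_id=91: conc_ppm < 611 and site in ('lake', 'river', 'rain') → -49
sample_id=92: ELSE → 40
sample_id=93: ELSE → 44
sample_id=94: conc_ppm < 611 and site in ('lake', 'river', 'rain') → -42
sample_id=95: conc_ppm < 804 and ph <= 7 → 81
sample_id=96: conc_ppm < 583 and site = 'well' → -26
sample_id=97: conc_ppm < 584 and depth_m < 28 → -16
sample_id=98: conc_ppm < 804 and ph <= 7 → 51

33, -49, 40, 44, -42, 81, -26, -16, 51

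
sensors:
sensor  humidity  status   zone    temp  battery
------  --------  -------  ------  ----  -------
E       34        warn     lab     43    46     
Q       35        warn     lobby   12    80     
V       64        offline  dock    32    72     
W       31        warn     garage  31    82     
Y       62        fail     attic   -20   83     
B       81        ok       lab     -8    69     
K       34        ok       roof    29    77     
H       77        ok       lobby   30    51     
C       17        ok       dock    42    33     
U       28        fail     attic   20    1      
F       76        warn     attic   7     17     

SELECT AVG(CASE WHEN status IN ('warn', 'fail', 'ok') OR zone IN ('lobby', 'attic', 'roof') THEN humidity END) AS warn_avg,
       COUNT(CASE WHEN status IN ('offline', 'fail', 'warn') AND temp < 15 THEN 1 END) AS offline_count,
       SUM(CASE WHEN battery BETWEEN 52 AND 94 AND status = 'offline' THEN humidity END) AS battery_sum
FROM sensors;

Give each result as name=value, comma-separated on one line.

[warn_avg: status IN ('warn', 'fail', 'ok') OR zone IN ('lobby', 'attic', 'roof')]
sensor=E: ✓ → 34
sensor=Q: ✓ → 35
sensor=V: ✗
sensor=W: ✓ → 31
sensor=Y: ✓ → 62
sensor=B: ✓ → 81
sensor=K: ✓ → 34
sensor=H: ✓ → 77
sensor=C: ✓ → 17
sensor=U: ✓ → 28
sensor=F: ✓ → 76
warn_avg = (34 + 35 + 31 + 62 + 81 + 34 + 77 + 17 + 28 + 76) / 10 = 47.5
—
[offline_count: status IN ('offline', 'fail', 'warn') AND temp < 15]
sensor=E: ✗
sensor=Q: ✓ → 1
sensor=V: ✗
sensor=W: ✗
sensor=Y: ✓ → 1
sensor=B: ✗
sensor=K: ✗
sensor=H: ✗
sensor=C: ✗
sensor=U: ✗
sensor=F: ✓ → 1
offline_count = COUNT(1, 1, 1) = 3
—
[battery_sum: battery BETWEEN 52 AND 94 AND status = 'offline']
sensor=E: ✗
sensor=Q: ✗
sensor=V: ✓ → 64
sensor=W: ✗
sensor=Y: ✗
sensor=B: ✗
sensor=K: ✗
sensor=H: ✗
sensor=C: ✗
sensor=U: ✗
sensor=F: ✗
battery_sum = 64

warn_avg=47.5, offline_count=3, battery_sum=64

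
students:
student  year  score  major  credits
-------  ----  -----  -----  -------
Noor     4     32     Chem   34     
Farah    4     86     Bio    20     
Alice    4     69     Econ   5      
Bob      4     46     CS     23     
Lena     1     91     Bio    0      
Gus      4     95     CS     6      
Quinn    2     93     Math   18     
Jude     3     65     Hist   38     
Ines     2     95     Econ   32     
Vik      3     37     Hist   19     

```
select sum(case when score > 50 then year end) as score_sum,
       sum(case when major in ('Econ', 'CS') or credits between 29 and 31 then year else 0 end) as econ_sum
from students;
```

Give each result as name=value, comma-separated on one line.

score_sum=20, econ_sum=14

[score_sum: score > 50]
student=Noor: ✗
student=Farah: ✓ → 4
student=Alice: ✓ → 4
student=Bob: ✗
student=Lena: ✓ → 1
student=Gus: ✓ → 4
student=Quinn: ✓ → 2
student=Jude: ✓ → 3
student=Ines: ✓ → 2
student=Vik: ✗
score_sum = 4 + 4 + 1 + 4 + 2 + 3 + 2 = 20
—
[econ_sum: major in ('Econ', 'CS') or credits between 29 and 31]
student=Noor: ✗
student=Farah: ✗
student=Alice: ✓ → 4
student=Bob: ✓ → 4
student=Lena: ✗
student=Gus: ✓ → 4
student=Quinn: ✗
student=Jude: ✗
student=Ines: ✓ → 2
student=Vik: ✗
econ_sum = 4 + 4 + 4 + 2 = 14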